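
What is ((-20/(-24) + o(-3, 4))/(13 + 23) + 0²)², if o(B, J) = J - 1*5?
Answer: 1/46656 ≈ 2.1433e-5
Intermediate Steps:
o(B, J) = -5 + J (o(B, J) = J - 5 = -5 + J)
((-20/(-24) + o(-3, 4))/(13 + 23) + 0²)² = ((-20/(-24) + (-5 + 4))/(13 + 23) + 0²)² = ((-20*(-1/24) - 1)/36 + 0)² = ((⅚ - 1)*(1/36) + 0)² = (-⅙*1/36 + 0)² = (-1/216 + 0)² = (-1/216)² = 1/46656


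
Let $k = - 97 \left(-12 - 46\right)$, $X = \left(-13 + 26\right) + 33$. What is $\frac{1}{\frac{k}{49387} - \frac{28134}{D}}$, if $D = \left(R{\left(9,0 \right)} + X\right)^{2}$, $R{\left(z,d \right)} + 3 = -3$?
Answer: $- \frac{1362400}{23800901} \approx -0.057242$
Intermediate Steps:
$R{\left(z,d \right)} = -6$ ($R{\left(z,d \right)} = -3 - 3 = -6$)
$X = 46$ ($X = 13 + 33 = 46$)
$k = 5626$ ($k = \left(-97\right) \left(-58\right) = 5626$)
$D = 1600$ ($D = \left(-6 + 46\right)^{2} = 40^{2} = 1600$)
$\frac{1}{\frac{k}{49387} - \frac{28134}{D}} = \frac{1}{\frac{5626}{49387} - \frac{28134}{1600}} = \frac{1}{5626 \cdot \frac{1}{49387} - \frac{14067}{800}} = \frac{1}{\frac{194}{1703} - \frac{14067}{800}} = \frac{1}{- \frac{23800901}{1362400}} = - \frac{1362400}{23800901}$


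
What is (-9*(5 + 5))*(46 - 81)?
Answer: 3150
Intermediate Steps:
(-9*(5 + 5))*(46 - 81) = -9*10*(-35) = -90*(-35) = 3150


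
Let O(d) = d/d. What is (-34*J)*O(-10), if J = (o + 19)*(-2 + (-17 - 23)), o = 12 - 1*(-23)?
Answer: 77112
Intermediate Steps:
o = 35 (o = 12 + 23 = 35)
O(d) = 1
J = -2268 (J = (35 + 19)*(-2 + (-17 - 23)) = 54*(-2 - 40) = 54*(-42) = -2268)
(-34*J)*O(-10) = -34*(-2268)*1 = 77112*1 = 77112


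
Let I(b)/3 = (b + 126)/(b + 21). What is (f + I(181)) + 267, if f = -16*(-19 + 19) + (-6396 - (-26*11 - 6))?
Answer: -1178153/202 ≈ -5832.4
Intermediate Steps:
I(b) = 3*(126 + b)/(21 + b) (I(b) = 3*((b + 126)/(b + 21)) = 3*((126 + b)/(21 + b)) = 3*(126 + b)/(21 + b))
f = -6104 (f = -16*0 + (-6396 - (-286 - 6)) = 0 + (-6396 - 1*(-292)) = 0 + (-6396 + 292) = 0 - 6104 = -6104)
(f + I(181)) + 267 = (-6104 + 3*(126 + 181)/(21 + 181)) + 267 = (-6104 + 3*307/202) + 267 = (-6104 + 3*(1/202)*307) + 267 = (-6104 + 921/202) + 267 = -1232087/202 + 267 = -1178153/202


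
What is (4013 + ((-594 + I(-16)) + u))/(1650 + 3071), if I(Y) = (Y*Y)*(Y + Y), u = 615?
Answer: -4158/4721 ≈ -0.88075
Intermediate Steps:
I(Y) = 2*Y³ (I(Y) = Y²*(2*Y) = 2*Y³)
(4013 + ((-594 + I(-16)) + u))/(1650 + 3071) = (4013 + ((-594 + 2*(-16)³) + 615))/(1650 + 3071) = (4013 + ((-594 + 2*(-4096)) + 615))/4721 = (4013 + ((-594 - 8192) + 615))*(1/4721) = (4013 + (-8786 + 615))*(1/4721) = (4013 - 8171)*(1/4721) = -4158*1/4721 = -4158/4721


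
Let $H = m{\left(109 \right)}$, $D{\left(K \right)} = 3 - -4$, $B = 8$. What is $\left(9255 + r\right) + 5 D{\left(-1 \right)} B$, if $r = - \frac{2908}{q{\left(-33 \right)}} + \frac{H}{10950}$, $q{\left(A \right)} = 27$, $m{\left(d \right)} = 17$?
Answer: $\frac{929060203}{98550} \approx 9427.3$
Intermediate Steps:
$D{\left(K \right)} = 7$ ($D{\left(K \right)} = 3 + 4 = 7$)
$H = 17$
$r = - \frac{10614047}{98550}$ ($r = - \frac{2908}{27} + \frac{17}{10950} = - \frac{10614047}{98550} \approx -107.7$)
$\left(9255 + r\right) + 5 D{\left(-1 \right)} B = \left(9255 - \frac{10614047}{98550}\right) + 5 \cdot 7 \cdot 8 = \frac{901466203}{98550} + 35 \cdot 8 = \frac{901466203}{98550} + 280 = \frac{929060203}{98550}$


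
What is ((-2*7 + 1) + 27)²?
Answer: 196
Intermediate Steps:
((-2*7 + 1) + 27)² = ((-14 + 1) + 27)² = (-13 + 27)² = 14² = 196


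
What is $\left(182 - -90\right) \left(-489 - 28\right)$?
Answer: $-140624$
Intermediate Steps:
$\left(182 - -90\right) \left(-489 - 28\right) = \left(182 + \left(-30 + 120\right)\right) \left(-517\right) = \left(182 + 90\right) \left(-517\right) = 272 \left(-517\right) = -140624$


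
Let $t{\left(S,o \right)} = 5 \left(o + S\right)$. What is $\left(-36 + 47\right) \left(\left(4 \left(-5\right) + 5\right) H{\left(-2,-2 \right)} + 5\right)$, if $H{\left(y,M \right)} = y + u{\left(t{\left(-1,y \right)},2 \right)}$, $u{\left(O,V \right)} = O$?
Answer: $2860$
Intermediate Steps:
$t{\left(S,o \right)} = 5 S + 5 o$ ($t{\left(S,o \right)} = 5 \left(S + o\right) = 5 S + 5 o$)
$H{\left(y,M \right)} = -5 + 6 y$ ($H{\left(y,M \right)} = y + \left(5 \left(-1\right) + 5 y\right) = y + \left(-5 + 5 y\right) = -5 + 6 y$)
$\left(-36 + 47\right) \left(\left(4 \left(-5\right) + 5\right) H{\left(-2,-2 \right)} + 5\right) = \left(-36 + 47\right) \left(\left(4 \left(-5\right) + 5\right) \left(-5 + 6 \left(-2\right)\right) + 5\right) = 11 \left(\left(-20 + 5\right) \left(-5 - 12\right) + 5\right) = 11 \left(\left(-15\right) \left(-17\right) + 5\right) = 11 \left(255 + 5\right) = 11 \cdot 260 = 2860$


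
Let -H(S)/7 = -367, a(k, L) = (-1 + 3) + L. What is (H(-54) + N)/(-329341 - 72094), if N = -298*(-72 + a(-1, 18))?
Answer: -3613/80287 ≈ -0.045001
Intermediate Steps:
a(k, L) = 2 + L
H(S) = 2569 (H(S) = -7*(-367) = 2569)
N = 15496 (N = -298*(-72 + (2 + 18)) = -298*(-72 + 20) = -298*(-52) = 15496)
(H(-54) + N)/(-329341 - 72094) = (2569 + 15496)/(-329341 - 72094) = 18065/(-401435) = 18065*(-1/401435) = -3613/80287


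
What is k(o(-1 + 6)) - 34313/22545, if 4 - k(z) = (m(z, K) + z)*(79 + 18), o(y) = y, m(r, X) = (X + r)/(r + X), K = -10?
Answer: -13065323/22545 ≈ -579.52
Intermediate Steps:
m(r, X) = 1 (m(r, X) = (X + r)/(X + r) = 1)
k(z) = -93 - 97*z (k(z) = 4 - (1 + z)*(79 + 18) = 4 - (1 + z)*97 = 4 - (97 + 97*z) = 4 + (-97 - 97*z) = -93 - 97*z)
k(o(-1 + 6)) - 34313/22545 = (-93 - 97*(-1 + 6)) - 34313/22545 = (-93 - 97*5) - 34313*1/22545 = (-93 - 485) - 34313/22545 = -578 - 34313/22545 = -13065323/22545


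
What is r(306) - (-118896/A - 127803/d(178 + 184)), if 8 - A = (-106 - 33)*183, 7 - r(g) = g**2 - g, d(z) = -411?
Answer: -326388405388/3485965 ≈ -93629.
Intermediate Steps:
r(g) = 7 + g - g**2 (r(g) = 7 - (g**2 - g) = 7 + (g - g**2) = 7 + g - g**2)
A = 25445 (A = 8 - (-106 - 33)*183 = 8 - (-139)*183 = 8 - 1*(-25437) = 8 + 25437 = 25445)
r(306) - (-118896/A - 127803/d(178 + 184)) = (7 + 306 - 1*306**2) - (-118896/25445 - 127803/(-411)) = (7 + 306 - 1*93636) - (-118896*1/25445 - 127803*(-1/411)) = (7 + 306 - 93636) - (-118896/25445 + 42601/137) = -93323 - 1*1067693693/3485965 = -93323 - 1067693693/3485965 = -326388405388/3485965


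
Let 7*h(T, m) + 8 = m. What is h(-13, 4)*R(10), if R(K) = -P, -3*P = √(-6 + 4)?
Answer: -4*I*√2/21 ≈ -0.26937*I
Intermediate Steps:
h(T, m) = -8/7 + m/7
P = -I*√2/3 (P = -√(-6 + 4)/3 = -I*√2/3 ≈ -0.4714*I)
R(K) = I*√2/3 (R(K) = -(-1)*I*√2/3 = I*√2/3)
h(-13, 4)*R(10) = (-8/7 + (⅐)*4)*(I*√2/3) = (-8/7 + 4/7)*(I*√2/3) = -4*I*√2/21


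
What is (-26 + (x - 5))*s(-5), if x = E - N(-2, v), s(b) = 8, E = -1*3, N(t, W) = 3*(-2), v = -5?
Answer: -224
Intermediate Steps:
N(t, W) = -6
E = -3
x = 3 (x = -3 - 1*(-6) = -3 + 6 = 3)
(-26 + (x - 5))*s(-5) = (-26 + (3 - 5))*8 = (-26 - 2)*8 = -28*8 = -224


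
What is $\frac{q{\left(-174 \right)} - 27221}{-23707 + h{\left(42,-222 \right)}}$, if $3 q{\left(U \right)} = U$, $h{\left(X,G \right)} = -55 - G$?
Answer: $\frac{27279}{23540} \approx 1.1588$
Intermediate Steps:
$q{\left(U \right)} = \frac{U}{3}$
$\frac{q{\left(-174 \right)} - 27221}{-23707 + h{\left(42,-222 \right)}} = \frac{\frac{1}{3} \left(-174\right) - 27221}{-23707 - -167} = \frac{-58 - 27221}{-23707 + \left(-55 + 222\right)} = - \frac{27279}{-23707 + 167} = - \frac{27279}{-23540} = \left(-27279\right) \left(- \frac{1}{23540}\right) = \frac{27279}{23540}$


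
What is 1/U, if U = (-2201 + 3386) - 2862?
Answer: -1/1677 ≈ -0.00059630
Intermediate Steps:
U = -1677 (U = 1185 - 2862 = -1677)
1/U = 1/(-1677) = -1/1677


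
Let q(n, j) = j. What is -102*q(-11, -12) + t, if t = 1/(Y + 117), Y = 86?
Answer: 248473/203 ≈ 1224.0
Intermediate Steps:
t = 1/203 (t = 1/(86 + 117) = 1/203 ≈ 0.0049261)
-102*q(-11, -12) + t = -102*(-12) + 1/203 = 1224 + 1/203 = 248473/203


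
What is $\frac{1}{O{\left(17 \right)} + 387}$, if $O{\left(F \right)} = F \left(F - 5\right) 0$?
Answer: $\frac{1}{387} \approx 0.002584$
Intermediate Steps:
$O{\left(F \right)} = 0$ ($O{\left(F \right)} = F \left(F - 5\right) 0 = F \left(-5 + F\right) 0 = 0$)
$\frac{1}{O{\left(17 \right)} + 387} = \frac{1}{0 + 387} = \frac{1}{387}$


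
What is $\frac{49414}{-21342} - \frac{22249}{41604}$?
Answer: $- \frac{140592123}{49328476} \approx -2.8501$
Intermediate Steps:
$\frac{49414}{-21342} - \frac{22249}{41604} = 49414 \left(- \frac{1}{21342}\right) - \frac{22249}{41604} = - \frac{24707}{10671} - \frac{22249}{41604} = - \frac{140592123}{49328476}$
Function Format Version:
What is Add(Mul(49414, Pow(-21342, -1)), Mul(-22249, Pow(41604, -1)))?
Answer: Rational(-140592123, 49328476) ≈ -2.8501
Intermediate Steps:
Add(Mul(49414, Pow(-21342, -1)), Mul(-22249, Pow(41604, -1))) = Add(Mul(49414, Rational(-1, 21342)), Mul(-22249, Rational(1, 41604))) = Add(Rational(-24707, 10671), Rational(-22249, 41604)) = Rational(-140592123, 49328476)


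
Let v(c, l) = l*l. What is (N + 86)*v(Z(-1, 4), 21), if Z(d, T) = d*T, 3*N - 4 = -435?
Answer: -25431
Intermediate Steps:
N = -431/3 (N = 4/3 + (⅓)*(-435) = 4/3 - 145 = -431/3 ≈ -143.67)
Z(d, T) = T*d
v(c, l) = l²
(N + 86)*v(Z(-1, 4), 21) = (-431/3 + 86)*21² = -173/3*441 = -25431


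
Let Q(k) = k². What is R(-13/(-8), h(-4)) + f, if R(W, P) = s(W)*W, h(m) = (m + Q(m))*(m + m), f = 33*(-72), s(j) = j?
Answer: -151895/64 ≈ -2373.4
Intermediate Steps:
f = -2376
h(m) = 2*m*(m + m²) (h(m) = (m + m²)*(m + m) = (m + m²)*(2*m) = 2*m*(m + m²))
R(W, P) = W² (R(W, P) = W*W = W²)
R(-13/(-8), h(-4)) + f = (-13/(-8))² - 2376 = (-13*(-⅛))² - 2376 = (13/8)² - 2376 = 169/64 - 2376 = -151895/64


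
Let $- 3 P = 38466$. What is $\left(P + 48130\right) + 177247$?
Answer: $212555$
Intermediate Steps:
$P = -12822$ ($P = \left(- \frac{1}{3}\right) 38466 = -12822$)
$\left(P + 48130\right) + 177247 = \left(-12822 + 48130\right) + 177247 = 35308 + 177247 = 212555$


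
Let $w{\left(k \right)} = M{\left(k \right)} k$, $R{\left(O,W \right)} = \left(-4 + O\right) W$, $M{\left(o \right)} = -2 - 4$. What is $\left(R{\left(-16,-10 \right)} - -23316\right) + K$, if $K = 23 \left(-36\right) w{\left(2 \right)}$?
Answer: $33452$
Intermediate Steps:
$M{\left(o \right)} = -6$ ($M{\left(o \right)} = -2 - 4 = -6$)
$R{\left(O,W \right)} = W \left(-4 + O\right)$
$w{\left(k \right)} = - 6 k$
$K = 9936$ ($K = 23 \left(-36\right) \left(\left(-6\right) 2\right) = \left(-828\right) \left(-12\right) = 9936$)
$\left(R{\left(-16,-10 \right)} - -23316\right) + K = \left(- 10 \left(-4 - 16\right) - -23316\right) + 9936 = \left(\left(-10\right) \left(-20\right) + 23316\right) + 9936 = \left(200 + 23316\right) + 9936 = 23516 + 9936 = 33452$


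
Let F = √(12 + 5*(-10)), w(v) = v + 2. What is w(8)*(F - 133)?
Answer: -1330 + 10*I*√38 ≈ -1330.0 + 61.644*I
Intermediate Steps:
w(v) = 2 + v
F = I*√38 (F = √(12 - 50) = √(-38) = I*√38 ≈ 6.1644*I)
w(8)*(F - 133) = (2 + 8)*(I*√38 - 133) = 10*(-133 + I*√38) = -1330 + 10*I*√38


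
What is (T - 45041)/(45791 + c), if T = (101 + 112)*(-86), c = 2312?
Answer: -63359/48103 ≈ -1.3172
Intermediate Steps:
T = -18318 (T = 213*(-86) = -18318)
(T - 45041)/(45791 + c) = (-18318 - 45041)/(45791 + 2312) = -63359/48103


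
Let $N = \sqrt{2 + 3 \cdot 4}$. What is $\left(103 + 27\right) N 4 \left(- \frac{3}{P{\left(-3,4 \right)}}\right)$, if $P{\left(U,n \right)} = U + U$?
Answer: $260 \sqrt{14} \approx 972.83$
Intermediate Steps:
$P{\left(U,n \right)} = 2 U$
$N = \sqrt{14}$ ($N = \sqrt{2 + 12} = \sqrt{14} \approx 3.7417$)
$\left(103 + 27\right) N 4 \left(- \frac{3}{P{\left(-3,4 \right)}}\right) = \left(103 + 27\right) \sqrt{14} \cdot 4 \left(- \frac{3}{2 \left(-3\right)}\right) = 130 \cdot 4 \sqrt{14} \left(- \frac{3}{-6}\right) = 130 \cdot 4 \sqrt{14} \left(\left(-3\right) \left(- \frac{1}{6}\right)\right) = 130 \cdot 4 \sqrt{14} \cdot \frac{1}{2} = 130 \cdot 2 \sqrt{14} = 260 \sqrt{14}$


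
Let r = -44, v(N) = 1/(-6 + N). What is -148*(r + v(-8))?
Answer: 45658/7 ≈ 6522.6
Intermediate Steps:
-148*(r + v(-8)) = -148*(-44 + 1/(-6 - 8)) = -148*(-44 + 1/(-14)) = -148*(-44 - 1/14) = -148*(-617/14) = 45658/7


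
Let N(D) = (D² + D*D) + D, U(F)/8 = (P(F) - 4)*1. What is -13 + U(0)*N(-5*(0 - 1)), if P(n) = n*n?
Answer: -1773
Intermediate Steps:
P(n) = n²
U(F) = -32 + 8*F² (U(F) = 8*((F² - 4)*1) = 8*((-4 + F²)*1) = 8*(-4 + F²) = -32 + 8*F²)
N(D) = D + 2*D² (N(D) = (D² + D²) + D = 2*D² + D = D + 2*D²)
-13 + U(0)*N(-5*(0 - 1)) = -13 + (-32 + 8*0²)*((-5*(0 - 1))*(1 + 2*(-5*(0 - 1)))) = -13 + (-32 + 8*0)*((-5*(-1))*(1 + 2*(-5*(-1)))) = -13 + (-32 + 0)*(5*(1 + 2*5)) = -13 - 160*(1 + 10) = -13 - 160*11 = -13 - 32*55 = -13 - 1760 = -1773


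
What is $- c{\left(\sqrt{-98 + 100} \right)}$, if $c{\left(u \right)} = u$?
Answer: $- \sqrt{2} \approx -1.4142$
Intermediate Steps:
$- c{\left(\sqrt{-98 + 100} \right)} = - \sqrt{-98 + 100} = - \sqrt{2}$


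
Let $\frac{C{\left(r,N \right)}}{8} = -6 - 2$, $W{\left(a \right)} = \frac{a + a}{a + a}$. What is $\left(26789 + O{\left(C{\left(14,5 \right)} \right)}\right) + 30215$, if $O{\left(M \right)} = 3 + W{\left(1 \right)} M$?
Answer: $56943$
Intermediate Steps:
$W{\left(a \right)} = 1$ ($W{\left(a \right)} = \frac{2 a}{2 a} = 2 a \frac{1}{2 a} = 1$)
$C{\left(r,N \right)} = -64$ ($C{\left(r,N \right)} = 8 \left(-6 - 2\right) = 8 \left(-8\right) = -64$)
$O{\left(M \right)} = 3 + M$ ($O{\left(M \right)} = 3 + 1 M = 3 + M$)
$\left(26789 + O{\left(C{\left(14,5 \right)} \right)}\right) + 30215 = \left(26789 + \left(3 - 64\right)\right) + 30215 = \left(26789 - 61\right) + 30215 = 26728 + 30215 = 56943$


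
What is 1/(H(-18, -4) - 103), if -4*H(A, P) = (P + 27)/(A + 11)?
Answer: -28/2861 ≈ -0.0097868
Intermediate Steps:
H(A, P) = -(27 + P)/(4*(11 + A)) (H(A, P) = -(P + 27)/(4*(A + 11)) = -(27 + P)/(4*(11 + A)))
1/(H(-18, -4) - 103) = 1/((-27 - 1*(-4))/(4*(11 - 18)) - 103) = 1/((¼)*(-27 + 4)/(-7) - 103) = 1/((¼)*(-⅐)*(-23) - 103) = 1/(23/28 - 103) = 1/(-2861/28) = -28/2861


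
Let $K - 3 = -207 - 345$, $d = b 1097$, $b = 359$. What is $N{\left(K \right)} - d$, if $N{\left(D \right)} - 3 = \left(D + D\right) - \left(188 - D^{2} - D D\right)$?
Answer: $207696$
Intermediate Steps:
$d = 393823$ ($d = 359 \cdot 1097 = 393823$)
$K = -549$ ($K = 3 - 552 = -549$)
$N{\left(D \right)} = -185 + 2 D + 2 D^{2}$ ($N{\left(D \right)} = 3 - \left(188 - D^{2} - 2 D - D D\right) = 3 + \left(2 D + \left(\left(D^{2} + D^{2}\right) - 188\right)\right) = 3 + \left(2 D + \left(2 D^{2} - 188\right)\right) = 3 + \left(2 D + \left(-188 + 2 D^{2}\right)\right) = 3 + \left(-188 + 2 D + 2 D^{2}\right) = -185 + 2 D + 2 D^{2}$)
$N{\left(K \right)} - d = \left(-185 + 2 \left(-549\right) + 2 \left(-549\right)^{2}\right) - 393823 = \left(-185 - 1098 + 2 \cdot 301401\right) - 393823 = \left(-185 - 1098 + 602802\right) - 393823 = 601519 - 393823 = 207696$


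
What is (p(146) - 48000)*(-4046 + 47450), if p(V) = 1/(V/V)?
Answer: -2083348596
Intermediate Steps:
p(V) = 1 (p(V) = 1/1 = 1)
(p(146) - 48000)*(-4046 + 47450) = (1 - 48000)*(-4046 + 47450) = -47999*43404 = -2083348596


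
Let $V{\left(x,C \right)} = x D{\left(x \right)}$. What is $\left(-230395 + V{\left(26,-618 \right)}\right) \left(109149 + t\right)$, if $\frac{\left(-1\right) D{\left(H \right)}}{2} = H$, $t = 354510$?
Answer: $-107451582273$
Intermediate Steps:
$D{\left(H \right)} = - 2 H$
$V{\left(x,C \right)} = - 2 x^{2}$ ($V{\left(x,C \right)} = x \left(- 2 x\right) = - 2 x^{2}$)
$\left(-230395 + V{\left(26,-618 \right)}\right) \left(109149 + t\right) = \left(-230395 - 2 \cdot 26^{2}\right) \left(109149 + 354510\right) = \left(-230395 - 1352\right) 463659 = \left(-231747\right) 463659 = -107451582273$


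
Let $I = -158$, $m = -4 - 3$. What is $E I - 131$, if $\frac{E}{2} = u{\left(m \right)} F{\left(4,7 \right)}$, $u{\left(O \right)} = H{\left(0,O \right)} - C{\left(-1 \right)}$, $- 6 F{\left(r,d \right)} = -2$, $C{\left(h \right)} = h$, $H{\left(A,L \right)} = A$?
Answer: $- \frac{709}{3} \approx -236.33$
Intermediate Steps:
$F{\left(r,d \right)} = \frac{1}{3}$ ($F{\left(r,d \right)} = \left(- \frac{1}{6}\right) \left(-2\right) = \frac{1}{3}$)
$m = -7$
$u{\left(O \right)} = 1$ ($u{\left(O \right)} = 0 - -1 = 0 + 1 = 1$)
$E = \frac{2}{3}$ ($E = 2 \cdot 1 \cdot \frac{1}{3} = 2 \cdot \frac{1}{3} = \frac{2}{3} \approx 0.66667$)
$E I - 131 = \frac{2}{3} \left(-158\right) - 131 = - \frac{316}{3} - 131 = - \frac{709}{3}$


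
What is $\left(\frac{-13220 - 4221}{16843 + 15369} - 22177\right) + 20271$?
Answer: $- \frac{61413513}{32212} \approx -1906.5$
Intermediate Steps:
$\left(\frac{-13220 - 4221}{16843 + 15369} - 22177\right) + 20271 = \left(- \frac{17441}{32212} - 22177\right) + 20271 = - \frac{714382965}{32212} + 20271 = - \frac{61413513}{32212}$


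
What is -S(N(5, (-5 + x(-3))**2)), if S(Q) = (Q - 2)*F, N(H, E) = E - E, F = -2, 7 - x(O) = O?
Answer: -4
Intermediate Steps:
x(O) = 7 - O
N(H, E) = 0
S(Q) = 4 - 2*Q (S(Q) = (Q - 2)*(-2) = (-2 + Q)*(-2) = 4 - 2*Q)
-S(N(5, (-5 + x(-3))**2)) = -(4 - 2*0) = -(4 + 0) = -1*4 = -4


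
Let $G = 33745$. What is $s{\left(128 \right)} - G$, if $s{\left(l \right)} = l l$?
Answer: $-17361$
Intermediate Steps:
$s{\left(l \right)} = l^{2}$
$s{\left(128 \right)} - G = 128^{2} - 33745 = 16384 - 33745 = -17361$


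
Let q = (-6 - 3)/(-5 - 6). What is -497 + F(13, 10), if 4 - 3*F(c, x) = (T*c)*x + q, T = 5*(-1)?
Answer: -3072/11 ≈ -279.27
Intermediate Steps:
T = -5
q = 9/11 (q = -9/(-11) = -9*(-1/11) = 9/11 ≈ 0.81818)
F(c, x) = 35/33 + 5*c*x/3 (F(c, x) = 4/3 - ((-5*c)*x + 9/11)/3 = 4/3 - (-5*c*x + 9/11)/3 = 4/3 - (9/11 - 5*c*x)/3 = 4/3 + (-3/11 + 5*c*x/3) = 35/33 + 5*c*x/3)
-497 + F(13, 10) = -497 + (35/33 + (5/3)*13*10) = -497 + (35/33 + 650/3) = -497 + 2395/11 = -3072/11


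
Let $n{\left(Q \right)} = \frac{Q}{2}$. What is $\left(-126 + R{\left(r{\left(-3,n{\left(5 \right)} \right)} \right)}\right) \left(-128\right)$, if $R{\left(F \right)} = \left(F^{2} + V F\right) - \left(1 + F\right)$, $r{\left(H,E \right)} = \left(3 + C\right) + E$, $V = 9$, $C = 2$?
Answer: $1376$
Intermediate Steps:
$n{\left(Q \right)} = \frac{Q}{2}$ ($n{\left(Q \right)} = Q \frac{1}{2} = \frac{Q}{2}$)
$r{\left(H,E \right)} = 5 + E$ ($r{\left(H,E \right)} = \left(3 + 2\right) + E = 5 + E$)
$R{\left(F \right)} = -1 + F^{2} + 8 F$ ($R{\left(F \right)} = \left(F^{2} + 9 F\right) - \left(1 + F\right) = -1 + F^{2} + 8 F$)
$\left(-126 + R{\left(r{\left(-3,n{\left(5 \right)} \right)} \right)}\right) \left(-128\right) = \left(-126 + \left(-1 + \left(5 + \frac{1}{2} \cdot 5\right)^{2} + 8 \left(5 + \frac{1}{2} \cdot 5\right)\right)\right) \left(-128\right) = \left(-126 + \left(-1 + \left(5 + \frac{5}{2}\right)^{2} + 8 \left(5 + \frac{5}{2}\right)\right)\right) \left(-128\right) = \left(-126 + \left(-1 + \left(\frac{15}{2}\right)^{2} + 8 \cdot \frac{15}{2}\right)\right) \left(-128\right) = \left(-126 + \left(-1 + \frac{225}{4} + 60\right)\right) \left(-128\right) = \left(-126 + \frac{461}{4}\right) \left(-128\right) = \left(- \frac{43}{4}\right) \left(-128\right) = 1376$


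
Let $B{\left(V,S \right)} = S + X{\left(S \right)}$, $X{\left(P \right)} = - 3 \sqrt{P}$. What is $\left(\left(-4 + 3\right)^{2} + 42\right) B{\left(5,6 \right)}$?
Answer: $258 - 129 \sqrt{6} \approx -57.984$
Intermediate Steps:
$B{\left(V,S \right)} = S - 3 \sqrt{S}$
$\left(\left(-4 + 3\right)^{2} + 42\right) B{\left(5,6 \right)} = \left(\left(-4 + 3\right)^{2} + 42\right) \left(6 - 3 \sqrt{6}\right) = \left(\left(-1\right)^{2} + 42\right) \left(6 - 3 \sqrt{6}\right) = \left(1 + 42\right) \left(6 - 3 \sqrt{6}\right) = 43 \left(6 - 3 \sqrt{6}\right) = 258 - 129 \sqrt{6}$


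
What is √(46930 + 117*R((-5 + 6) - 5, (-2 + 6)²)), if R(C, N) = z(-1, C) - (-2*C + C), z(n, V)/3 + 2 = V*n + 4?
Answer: 2*√12142 ≈ 220.38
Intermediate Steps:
z(n, V) = 6 + 3*V*n (z(n, V) = -6 + 3*(V*n + 4) = -6 + 3*(4 + V*n) = -6 + (12 + 3*V*n) = 6 + 3*V*n)
R(C, N) = 6 - 2*C (R(C, N) = (6 + 3*C*(-1)) - (-2*C + C) = (6 - 3*C) - (-1)*C = (6 - 3*C) + C = 6 - 2*C)
√(46930 + 117*R((-5 + 6) - 5, (-2 + 6)²)) = √(46930 + 117*(6 - 2*((-5 + 6) - 5))) = √(46930 + 117*(6 - 2*(1 - 5))) = √(46930 + 117*(6 - 2*(-4))) = √(46930 + 117*(6 + 8)) = √(46930 + 117*14) = √(46930 + 1638) = √48568 = 2*√12142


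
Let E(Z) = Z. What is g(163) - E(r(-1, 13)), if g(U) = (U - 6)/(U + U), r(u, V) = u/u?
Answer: -169/326 ≈ -0.51840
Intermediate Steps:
r(u, V) = 1
g(U) = (-6 + U)/(2*U) (g(U) = (-6 + U)/((2*U)) = (-6 + U)*(1/(2*U)) = (-6 + U)/(2*U))
g(163) - E(r(-1, 13)) = (½)*(-6 + 163)/163 - 1*1 = (½)*(1/163)*157 - 1 = 157/326 - 1 = -169/326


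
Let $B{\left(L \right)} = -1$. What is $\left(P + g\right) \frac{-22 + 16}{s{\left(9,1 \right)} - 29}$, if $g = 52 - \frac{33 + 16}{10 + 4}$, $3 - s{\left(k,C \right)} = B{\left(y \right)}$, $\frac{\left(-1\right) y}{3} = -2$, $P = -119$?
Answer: $- \frac{423}{25} \approx -16.92$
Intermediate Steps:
$y = 6$ ($y = \left(-3\right) \left(-2\right) = 6$)
$s{\left(k,C \right)} = 4$ ($s{\left(k,C \right)} = 3 - -1 = 3 + 1 = 4$)
$g = \frac{97}{2}$ ($g = 52 - \frac{49}{14} = 52 - 49 \cdot \frac{1}{14} = 52 - \frac{7}{2} = \frac{97}{2} \approx 48.5$)
$\left(P + g\right) \frac{-22 + 16}{s{\left(9,1 \right)} - 29} = \left(-119 + \frac{97}{2}\right) \frac{-22 + 16}{4 - 29} = - \frac{141 \left(- \frac{6}{-25}\right)}{2} = - \frac{141 \left(\left(-6\right) \left(- \frac{1}{25}\right)\right)}{2} = \left(- \frac{141}{2}\right) \frac{6}{25} = - \frac{423}{25}$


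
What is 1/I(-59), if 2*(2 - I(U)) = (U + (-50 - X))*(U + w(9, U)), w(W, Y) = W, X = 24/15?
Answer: -1/2763 ≈ -0.00036193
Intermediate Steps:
X = 8/5 (X = 24*(1/15) = 8/5 ≈ 1.6000)
I(U) = 2 - (9 + U)*(-258/5 + U)/2 (I(U) = 2 - (U + (-50 - 1*8/5))*(U + 9)/2 = 2 - (U + (-50 - 8/5))*(9 + U)/2 = 2 - (U - 258/5)*(9 + U)/2 = 2 - (-258/5 + U)*(9 + U)/2 = 2 - (9 + U)*(-258/5 + U)/2)
1/I(-59) = 1/(1171/5 - ½*(-59)² + (213/10)*(-59)) = 1/(1171/5 - ½*3481 - 12567/10) = 1/(1171/5 - 3481/2 - 12567/10) = 1/(-2763) = -1/2763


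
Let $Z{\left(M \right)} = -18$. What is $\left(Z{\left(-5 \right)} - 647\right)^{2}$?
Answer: $442225$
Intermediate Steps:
$\left(Z{\left(-5 \right)} - 647\right)^{2} = \left(-18 - 647\right)^{2} = \left(-665\right)^{2} = 442225$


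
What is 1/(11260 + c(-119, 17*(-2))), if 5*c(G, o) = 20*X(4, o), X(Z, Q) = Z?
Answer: 1/11276 ≈ 8.8684e-5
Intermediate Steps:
c(G, o) = 16 (c(G, o) = (20*4)/5 = (⅕)*80 = 16)
1/(11260 + c(-119, 17*(-2))) = 1/(11260 + 16) = 1/11276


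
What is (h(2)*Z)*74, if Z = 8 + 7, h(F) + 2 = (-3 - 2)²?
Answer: 25530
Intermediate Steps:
h(F) = 23 (h(F) = -2 + (-3 - 2)² = -2 + (-5)² = -2 + 25 = 23)
Z = 15
(h(2)*Z)*74 = (23*15)*74 = 345*74 = 25530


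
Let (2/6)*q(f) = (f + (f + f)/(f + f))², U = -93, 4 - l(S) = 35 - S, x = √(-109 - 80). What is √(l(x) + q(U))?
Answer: √(25361 + 3*I*√21) ≈ 159.25 + 0.0432*I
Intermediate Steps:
x = 3*I*√21 (x = √(-189) = 3*I*√21 ≈ 13.748*I)
l(S) = -31 + S (l(S) = 4 - (35 - S) = 4 + (-35 + S) = -31 + S)
q(f) = 3*(1 + f)² (q(f) = 3*(f + (f + f)/(f + f))² = 3*(f + (2*f)/((2*f)))² = 3*(f + (2*f)*(1/(2*f)))² = 3*(f + 1)² = 3*(1 + f)²)
√(l(x) + q(U)) = √((-31 + 3*I*√21) + 3*(1 - 93)²) = √((-31 + 3*I*√21) + 3*(-92)²) = √((-31 + 3*I*√21) + 3*8464) = √((-31 + 3*I*√21) + 25392) = √(25361 + 3*I*√21)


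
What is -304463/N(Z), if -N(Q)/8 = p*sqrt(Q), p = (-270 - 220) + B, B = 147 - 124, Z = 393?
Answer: -304463*sqrt(393)/1468248 ≈ -4.1108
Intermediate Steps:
B = 23
p = -467 (p = (-270 - 220) + 23 = -490 + 23 = -467)
N(Q) = 3736*sqrt(Q) (N(Q) = -(-3736)*sqrt(Q) = 3736*sqrt(Q))
-304463/N(Z) = -304463*sqrt(393)/1468248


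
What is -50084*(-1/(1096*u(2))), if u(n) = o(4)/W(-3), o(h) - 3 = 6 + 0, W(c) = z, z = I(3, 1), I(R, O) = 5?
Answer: 62605/2466 ≈ 25.387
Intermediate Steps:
z = 5
W(c) = 5
o(h) = 9 (o(h) = 3 + (6 + 0) = 3 + 6 = 9)
u(n) = 9/5
-50084*(-1/(1096*u(2))) = -50084/((4*(9/5))*(-274)) = -50084/((36/5)*(-274)) = -50084/(-9864/5) = -50084*(-5/9864) = 62605/2466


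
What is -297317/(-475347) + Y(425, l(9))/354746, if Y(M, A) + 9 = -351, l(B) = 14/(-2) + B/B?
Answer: 52650445781/84313723431 ≈ 0.62446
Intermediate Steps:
l(B) = -6 (l(B) = 14*(-½) + 1 = -7 + 1 = -6)
Y(M, A) = -360 (Y(M, A) = -9 - 351 = -360)
-297317/(-475347) + Y(425, l(9))/354746 = -297317/(-475347) - 360/354746 = -297317*(-1/475347) - 360*1/354746 = 297317/475347 - 180/177373 = 52650445781/84313723431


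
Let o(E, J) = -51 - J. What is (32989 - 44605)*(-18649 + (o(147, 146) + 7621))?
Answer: 130389600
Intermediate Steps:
(32989 - 44605)*(-18649 + (o(147, 146) + 7621)) = (32989 - 44605)*(-18649 + ((-51 - 1*146) + 7621)) = -11616*(-18649 + ((-51 - 146) + 7621)) = -11616*(-18649 + (-197 + 7621)) = -11616*(-18649 + 7424) = -11616*(-11225) = 130389600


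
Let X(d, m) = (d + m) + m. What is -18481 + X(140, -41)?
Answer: -18423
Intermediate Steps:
X(d, m) = d + 2*m
-18481 + X(140, -41) = -18481 + (140 + 2*(-41)) = -18481 + (140 - 82) = -18481 + 58 = -18423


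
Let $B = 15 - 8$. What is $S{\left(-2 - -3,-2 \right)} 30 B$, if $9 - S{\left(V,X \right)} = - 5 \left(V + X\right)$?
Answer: $840$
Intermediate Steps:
$B = 7$ ($B = 15 - 8 = 7$)
$S{\left(V,X \right)} = 9 + 5 V + 5 X$ ($S{\left(V,X \right)} = 9 - - 5 \left(V + X\right) = 9 - \left(- 5 V - 5 X\right) = 9 + \left(5 V + 5 X\right) = 9 + 5 V + 5 X$)
$S{\left(-2 - -3,-2 \right)} 30 B = \left(9 + 5 \left(-2 - -3\right) + 5 \left(-2\right)\right) 30 \cdot 7 = \left(9 + 5 \left(-2 + 3\right) - 10\right) 30 \cdot 7 = \left(9 + 5 \cdot 1 - 10\right) 30 \cdot 7 = \left(9 + 5 - 10\right) 30 \cdot 7 = 4 \cdot 30 \cdot 7 = 120 \cdot 7 = 840$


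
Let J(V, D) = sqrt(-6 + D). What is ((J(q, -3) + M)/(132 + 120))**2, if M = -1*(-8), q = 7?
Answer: 55/63504 + I/1323 ≈ 0.00086609 + 0.00075586*I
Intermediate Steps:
M = 8
((J(q, -3) + M)/(132 + 120))**2 = ((sqrt(-6 - 3) + 8)/(132 + 120))**2 = ((sqrt(-9) + 8)/252)**2 = ((3*I + 8)*(1/252))**2 = ((8 + 3*I)*(1/252))**2 = (2/63 + I/84)**2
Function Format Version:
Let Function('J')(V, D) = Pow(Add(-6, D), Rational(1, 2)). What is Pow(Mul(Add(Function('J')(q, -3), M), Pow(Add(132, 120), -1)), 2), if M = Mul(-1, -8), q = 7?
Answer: Add(Rational(55, 63504), Mul(Rational(1, 1323), I)) ≈ Add(0.00086609, Mul(0.00075586, I))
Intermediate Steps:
M = 8
Pow(Mul(Add(Function('J')(q, -3), M), Pow(Add(132, 120), -1)), 2) = Pow(Mul(Add(Pow(Add(-6, -3), Rational(1, 2)), 8), Pow(Add(132, 120), -1)), 2) = Pow(Mul(Add(Pow(-9, Rational(1, 2)), 8), Pow(252, -1)), 2) = Pow(Mul(Add(Mul(3, I), 8), Rational(1, 252)), 2) = Pow(Mul(Add(8, Mul(3, I)), Rational(1, 252)), 2) = Pow(Add(Rational(2, 63), Mul(Rational(1, 84), I)), 2)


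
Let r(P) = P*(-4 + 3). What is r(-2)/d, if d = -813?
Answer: -2/813 ≈ -0.0024600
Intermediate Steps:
r(P) = -P (r(P) = P*(-1) = -P)
r(-2)/d = -1*(-2)/(-813) = 2*(-1/813) = -2/813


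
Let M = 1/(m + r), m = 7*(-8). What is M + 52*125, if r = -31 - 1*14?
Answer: 656499/101 ≈ 6500.0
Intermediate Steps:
m = -56
r = -45 (r = -31 - 14 = -45)
M = -1/101 (M = 1/(-56 - 45) = 1/(-101) = -1/101 ≈ -0.0099010)
M + 52*125 = -1/101 + 52*125 = -1/101 + 6500 = 656499/101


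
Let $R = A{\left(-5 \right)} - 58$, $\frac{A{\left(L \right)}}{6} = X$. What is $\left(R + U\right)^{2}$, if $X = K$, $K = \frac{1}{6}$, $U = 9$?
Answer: $2304$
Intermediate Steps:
$K = \frac{1}{6} \approx 0.16667$
$X = \frac{1}{6} \approx 0.16667$
$A{\left(L \right)} = 1$ ($A{\left(L \right)} = 6 \cdot \frac{1}{6} = 1$)
$R = -57$ ($R = 1 - 58 = -57$)
$\left(R + U\right)^{2} = \left(-57 + 9\right)^{2} = \left(-48\right)^{2} = 2304$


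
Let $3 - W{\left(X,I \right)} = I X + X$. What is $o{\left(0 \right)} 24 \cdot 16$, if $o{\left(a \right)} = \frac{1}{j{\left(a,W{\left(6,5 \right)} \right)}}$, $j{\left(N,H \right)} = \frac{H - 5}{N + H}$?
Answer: $\frac{6336}{19} \approx 333.47$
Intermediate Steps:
$W{\left(X,I \right)} = 3 - X - I X$ ($W{\left(X,I \right)} = 3 - \left(I X + X\right) = 3 - \left(X + I X\right) = 3 - X - I X$)
$j{\left(N,H \right)} = \frac{-5 + H}{H + N}$
$o{\left(a \right)} = \frac{33}{38} - \frac{a}{38}$ ($o{\left(a \right)} = \frac{1}{\frac{1}{\left(3 - 6 - 5 \cdot 6\right) + a} \left(-5 - \left(3 + 30\right)\right)} = \frac{1}{\frac{1}{\left(3 - 6 - 30\right) + a} \left(-5 - 33\right)} = \frac{1}{\frac{1}{-33 + a} \left(-5 - 33\right)} = \frac{1}{\frac{1}{-33 + a} \left(-38\right)} = \frac{1}{\left(-38\right) \frac{1}{-33 + a}} = \frac{33}{38} - \frac{a}{38}$)
$o{\left(0 \right)} 24 \cdot 16 = \left(\frac{33}{38} - 0\right) 24 \cdot 16 = \left(\frac{33}{38} + 0\right) 24 \cdot 16 = \frac{33}{38} \cdot 24 \cdot 16 = \frac{396}{19} \cdot 16 = \frac{6336}{19}$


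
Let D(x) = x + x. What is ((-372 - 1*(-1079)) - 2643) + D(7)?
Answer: -1922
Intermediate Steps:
D(x) = 2*x
((-372 - 1*(-1079)) - 2643) + D(7) = ((-372 - 1*(-1079)) - 2643) + 2*7 = ((-372 + 1079) - 2643) + 14 = (707 - 2643) + 14 = -1936 + 14 = -1922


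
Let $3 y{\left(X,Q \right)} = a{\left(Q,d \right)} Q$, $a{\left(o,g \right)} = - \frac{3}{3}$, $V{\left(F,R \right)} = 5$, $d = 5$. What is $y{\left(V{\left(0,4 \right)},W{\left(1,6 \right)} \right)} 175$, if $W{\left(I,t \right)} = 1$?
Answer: $- \frac{175}{3} \approx -58.333$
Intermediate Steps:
$a{\left(o,g \right)} = -1$ ($a{\left(o,g \right)} = \left(-3\right) \frac{1}{3} = -1$)
$y{\left(X,Q \right)} = - \frac{Q}{3}$ ($y{\left(X,Q \right)} = \frac{\left(-1\right) Q}{3} = - \frac{Q}{3}$)
$y{\left(V{\left(0,4 \right)},W{\left(1,6 \right)} \right)} 175 = \left(- \frac{1}{3}\right) 1 \cdot 175 = \left(- \frac{1}{3}\right) 175 = - \frac{175}{3}$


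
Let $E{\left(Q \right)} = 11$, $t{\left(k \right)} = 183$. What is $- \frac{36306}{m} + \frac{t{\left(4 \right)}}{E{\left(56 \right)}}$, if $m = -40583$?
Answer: $\frac{7826055}{446413} \approx 17.531$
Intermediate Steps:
$- \frac{36306}{m} + \frac{t{\left(4 \right)}}{E{\left(56 \right)}} = - \frac{36306}{-40583} + \frac{183}{11} = \left(-36306\right) \left(- \frac{1}{40583}\right) + 183 \cdot \frac{1}{11} = \frac{36306}{40583} + \frac{183}{11} = \frac{7826055}{446413}$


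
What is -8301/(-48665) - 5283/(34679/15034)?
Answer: -3864911359251/1687653535 ≈ -2290.1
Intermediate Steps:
-8301/(-48665) - 5283/(34679/15034) = -8301*(-1/48665) - 5283/(34679*(1/15034)) = 8301/48665 - 5283/34679/15034 = 8301/48665 - 5283*15034/34679 = 8301/48665 - 79424622/34679 = -3864911359251/1687653535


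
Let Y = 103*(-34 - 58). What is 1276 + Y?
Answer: -8200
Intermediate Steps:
Y = -9476 (Y = 103*(-92) = -9476)
1276 + Y = 1276 - 9476 = -8200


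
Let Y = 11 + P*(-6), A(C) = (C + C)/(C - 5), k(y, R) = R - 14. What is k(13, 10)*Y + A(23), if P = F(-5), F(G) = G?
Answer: -1453/9 ≈ -161.44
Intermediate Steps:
k(y, R) = -14 + R
P = -5
A(C) = 2*C/(-5 + C) (A(C) = (2*C)/(-5 + C) = 2*C/(-5 + C))
Y = 41 (Y = 11 - 5*(-6) = 11 + 30 = 41)
k(13, 10)*Y + A(23) = (-14 + 10)*41 + 2*23/(-5 + 23) = -4*41 + 2*23/18 = -164 + 2*23*(1/18) = -164 + 23/9 = -1453/9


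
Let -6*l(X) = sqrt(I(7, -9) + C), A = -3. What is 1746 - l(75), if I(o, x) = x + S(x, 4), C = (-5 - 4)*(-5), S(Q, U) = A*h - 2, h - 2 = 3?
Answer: 1746 + sqrt(19)/6 ≈ 1746.7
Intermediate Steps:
h = 5 (h = 2 + 3 = 5)
S(Q, U) = -17 (S(Q, U) = -3*5 - 2 = -15 - 2 = -17)
C = 45 (C = -9*(-5) = 45)
I(o, x) = -17 + x (I(o, x) = x - 17 = -17 + x)
l(X) = -sqrt(19)/6 (l(X) = -sqrt((-17 - 9) + 45)/6 = -sqrt(-26 + 45)/6 = -sqrt(19)/6)
1746 - l(75) = 1746 - (-1)*sqrt(19)/6 = 1746 + sqrt(19)/6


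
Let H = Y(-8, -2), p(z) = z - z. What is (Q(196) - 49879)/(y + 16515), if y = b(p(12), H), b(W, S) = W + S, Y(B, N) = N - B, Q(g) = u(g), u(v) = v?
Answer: -16561/5507 ≈ -3.0073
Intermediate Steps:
p(z) = 0
Q(g) = g
H = 6 (H = -2 - 1*(-8) = -2 + 8 = 6)
b(W, S) = S + W
y = 6 (y = 6 + 0 = 6)
(Q(196) - 49879)/(y + 16515) = (196 - 49879)/(6 + 16515) = -49683/16521 = -49683*1/16521 = -16561/5507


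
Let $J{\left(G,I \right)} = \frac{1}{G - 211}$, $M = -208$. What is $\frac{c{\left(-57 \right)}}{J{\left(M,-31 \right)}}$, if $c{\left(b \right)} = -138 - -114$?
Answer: $10056$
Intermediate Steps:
$c{\left(b \right)} = -24$ ($c{\left(b \right)} = -138 + 114 = -24$)
$J{\left(G,I \right)} = \frac{1}{-211 + G}$
$\frac{c{\left(-57 \right)}}{J{\left(M,-31 \right)}} = - \frac{24}{\frac{1}{-211 - 208}} = - \frac{24}{\frac{1}{-419}} = - \frac{24}{- \frac{1}{419}} = \left(-24\right) \left(-419\right) = 10056$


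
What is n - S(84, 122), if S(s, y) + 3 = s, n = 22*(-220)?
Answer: -4921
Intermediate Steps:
n = -4840
S(s, y) = -3 + s
n - S(84, 122) = -4840 - (-3 + 84) = -4840 - 1*81 = -4840 - 81 = -4921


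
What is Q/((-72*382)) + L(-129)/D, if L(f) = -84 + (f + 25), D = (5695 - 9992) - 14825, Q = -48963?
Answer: 17434097/9739472 ≈ 1.7900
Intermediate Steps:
D = -19122 (D = -4297 - 14825 = -19122)
L(f) = -59 + f (L(f) = -84 + (25 + f) = -59 + f)
Q/((-72*382)) + L(-129)/D = -48963/((-72*382)) + (-59 - 129)/(-19122) = -48963/(-27504) - 188*(-1/19122) = -48963*(-1/27504) + 94/9561 = 16321/9168 + 94/9561 = 17434097/9739472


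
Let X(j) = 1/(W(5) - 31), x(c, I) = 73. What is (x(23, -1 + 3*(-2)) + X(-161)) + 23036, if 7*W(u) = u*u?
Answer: 4436921/192 ≈ 23109.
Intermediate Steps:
W(u) = u**2/7 (W(u) = (u*u)/7 = u**2/7)
X(j) = -7/192 (X(j) = 1/((1/7)*5**2 - 31) = 1/((1/7)*25 - 31) = 1/(25/7 - 31) = 1/(-192/7) = -7/192)
(x(23, -1 + 3*(-2)) + X(-161)) + 23036 = (73 - 7/192) + 23036 = 14009/192 + 23036 = 4436921/192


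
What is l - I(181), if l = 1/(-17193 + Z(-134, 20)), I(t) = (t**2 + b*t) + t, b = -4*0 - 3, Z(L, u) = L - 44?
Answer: -562803030/17371 ≈ -32399.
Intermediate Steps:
Z(L, u) = -44 + L
b = -3 (b = 0 - 3 = -3)
I(t) = t**2 - 2*t (I(t) = (t**2 - 3*t) + t = t**2 - 2*t)
l = -1/17371 (l = 1/(-17193 + (-44 - 134)) = 1/(-17193 - 178) = 1/(-17371) = -1/17371 ≈ -5.7567e-5)
l - I(181) = -1/17371 - 181*(-2 + 181) = -1/17371 - 181*179 = -1/17371 - 1*32399 = -1/17371 - 32399 = -562803030/17371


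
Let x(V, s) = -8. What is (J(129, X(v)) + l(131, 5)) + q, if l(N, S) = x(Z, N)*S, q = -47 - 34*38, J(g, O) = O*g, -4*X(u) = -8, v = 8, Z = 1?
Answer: -1121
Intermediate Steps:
X(u) = 2 (X(u) = -¼*(-8) = 2)
q = -1339 (q = -47 - 1292 = -1339)
l(N, S) = -8*S
(J(129, X(v)) + l(131, 5)) + q = (2*129 - 8*5) - 1339 = (258 - 40) - 1339 = 218 - 1339 = -1121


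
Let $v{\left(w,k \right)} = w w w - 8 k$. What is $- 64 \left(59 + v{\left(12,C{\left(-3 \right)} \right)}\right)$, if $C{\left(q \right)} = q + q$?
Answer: $-117440$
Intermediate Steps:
$C{\left(q \right)} = 2 q$
$v{\left(w,k \right)} = w^{3} - 8 k$ ($v{\left(w,k \right)} = w^{2} w - 8 k = w^{3} - 8 k$)
$- 64 \left(59 + v{\left(12,C{\left(-3 \right)} \right)}\right) = - 64 \left(59 + \left(12^{3} - 8 \cdot 2 \left(-3\right)\right)\right) = - 64 \left(59 + \left(1728 - -48\right)\right) = - 64 \left(59 + \left(1728 + 48\right)\right) = - 64 \left(59 + 1776\right) = \left(-64\right) 1835 = -117440$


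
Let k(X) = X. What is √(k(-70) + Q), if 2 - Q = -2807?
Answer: √2739 ≈ 52.335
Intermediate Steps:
Q = 2809 (Q = 2 - 1*(-2807) = 2 + 2807 = 2809)
√(k(-70) + Q) = √(-70 + 2809) = √2739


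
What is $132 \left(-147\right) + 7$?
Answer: $-19397$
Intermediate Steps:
$132 \left(-147\right) + 7 = -19404 + 7 = -19397$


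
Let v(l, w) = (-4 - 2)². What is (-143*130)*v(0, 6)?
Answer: -669240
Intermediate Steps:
v(l, w) = 36 (v(l, w) = (-6)² = 36)
(-143*130)*v(0, 6) = -143*130*36 = -18590*36 = -669240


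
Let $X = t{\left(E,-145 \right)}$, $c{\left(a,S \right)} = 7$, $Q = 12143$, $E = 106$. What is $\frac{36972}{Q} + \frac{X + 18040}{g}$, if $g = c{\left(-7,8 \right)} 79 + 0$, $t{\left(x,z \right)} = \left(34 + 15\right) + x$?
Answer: $\frac{241387401}{6715079} \approx 35.947$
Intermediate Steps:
$t{\left(x,z \right)} = 49 + x$
$X = 155$ ($X = 49 + 106 = 155$)
$g = 553$ ($g = 7 \cdot 79 + 0 = 553 + 0 = 553$)
$\frac{36972}{Q} + \frac{X + 18040}{g} = \frac{36972}{12143} + \frac{155 + 18040}{553} = 36972 \cdot \frac{1}{12143} + 18195 \cdot \frac{1}{553} = \frac{36972}{12143} + \frac{18195}{553} = \frac{241387401}{6715079}$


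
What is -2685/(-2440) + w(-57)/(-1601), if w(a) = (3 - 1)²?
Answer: 857785/781288 ≈ 1.0979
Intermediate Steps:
w(a) = 4 (w(a) = 2² = 4)
-2685/(-2440) + w(-57)/(-1601) = -2685/(-2440) + 4/(-1601) = -2685*(-1/2440) + 4*(-1/1601) = 537/488 - 4/1601 = 857785/781288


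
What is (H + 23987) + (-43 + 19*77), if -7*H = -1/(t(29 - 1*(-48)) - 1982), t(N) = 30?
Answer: 347161247/13664 ≈ 25407.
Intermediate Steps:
H = -1/13664 (H = -(-1)/(7*(30 - 1982)) = -(-1)/(7*(-1952)) = -(-1)*(-1)/(7*1952) = -1/7*1/1952 = -1/13664 ≈ -7.3185e-5)
(H + 23987) + (-43 + 19*77) = (-1/13664 + 23987) + (-43 + 19*77) = 327758367/13664 + (-43 + 1463) = 327758367/13664 + 1420 = 347161247/13664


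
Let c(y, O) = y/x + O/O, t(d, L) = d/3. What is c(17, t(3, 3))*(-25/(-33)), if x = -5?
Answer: -20/11 ≈ -1.8182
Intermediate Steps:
t(d, L) = d/3 (t(d, L) = d*(1/3) = d/3)
c(y, O) = 1 - y/5 (c(y, O) = y/(-5) + O/O = y*(-1/5) + 1 = -y/5 + 1 = 1 - y/5)
c(17, t(3, 3))*(-25/(-33)) = (1 - 1/5*17)*(-25/(-33)) = (1 - 17/5)*(-25*(-1/33)) = -12/5*25/33 = -20/11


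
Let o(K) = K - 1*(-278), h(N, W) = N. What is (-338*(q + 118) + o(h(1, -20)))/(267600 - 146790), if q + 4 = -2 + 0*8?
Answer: -37577/120810 ≈ -0.31104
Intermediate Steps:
o(K) = 278 + K (o(K) = K + 278 = 278 + K)
q = -6 (q = -4 + (-2 + 0*8) = -4 + (-2 + 0) = -4 - 2 = -6)
(-338*(q + 118) + o(h(1, -20)))/(267600 - 146790) = (-338*(-6 + 118) + (278 + 1))/(267600 - 146790) = (-338*112 + 279)/120810 = (-37856 + 279)*(1/120810) = -37577*1/120810 = -37577/120810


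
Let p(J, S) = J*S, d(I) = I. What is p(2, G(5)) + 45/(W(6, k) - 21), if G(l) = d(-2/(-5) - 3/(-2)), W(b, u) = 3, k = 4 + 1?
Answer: 13/10 ≈ 1.3000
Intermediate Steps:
k = 5
G(l) = 19/10 (G(l) = -2/(-5) - 3/(-2) = -2*(-⅕) - 3*(-½) = ⅖ + 3/2 = 19/10)
p(2, G(5)) + 45/(W(6, k) - 21) = 2*(19/10) + 45/(3 - 21) = 19/5 + 45/(-18) = 19/5 + 45*(-1/18) = 19/5 - 5/2 = 13/10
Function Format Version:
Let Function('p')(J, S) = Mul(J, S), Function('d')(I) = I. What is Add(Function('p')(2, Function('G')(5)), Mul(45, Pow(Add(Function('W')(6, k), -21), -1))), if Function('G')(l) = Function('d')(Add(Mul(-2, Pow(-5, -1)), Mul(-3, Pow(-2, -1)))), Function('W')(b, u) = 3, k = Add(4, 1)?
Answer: Rational(13, 10) ≈ 1.3000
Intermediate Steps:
k = 5
Function('G')(l) = Rational(19, 10) (Function('G')(l) = Add(Mul(-2, Pow(-5, -1)), Mul(-3, Pow(-2, -1))) = Add(Mul(-2, Rational(-1, 5)), Mul(-3, Rational(-1, 2))) = Add(Rational(2, 5), Rational(3, 2)) = Rational(19, 10))
Add(Function('p')(2, Function('G')(5)), Mul(45, Pow(Add(Function('W')(6, k), -21), -1))) = Add(Mul(2, Rational(19, 10)), Mul(45, Pow(Add(3, -21), -1))) = Add(Rational(19, 5), Mul(45, Pow(-18, -1))) = Add(Rational(19, 5), Mul(45, Rational(-1, 18))) = Add(Rational(19, 5), Rational(-5, 2)) = Rational(13, 10)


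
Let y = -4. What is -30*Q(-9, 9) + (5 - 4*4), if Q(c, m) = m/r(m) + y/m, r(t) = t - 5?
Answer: -391/6 ≈ -65.167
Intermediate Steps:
r(t) = -5 + t
Q(c, m) = -4/m + m/(-5 + m) (Q(c, m) = m/(-5 + m) - 4/m = -4/m + m/(-5 + m))
-30*Q(-9, 9) + (5 - 4*4) = -30*(-4/9 + 9/(-5 + 9)) + (5 - 4*4) = -30*(-4*⅑ + 9/4) + (5 - 16) = -30*(-4/9 + 9*(¼)) - 11 = -30*(-4/9 + 9/4) - 11 = -30*65/36 - 11 = -325/6 - 11 = -391/6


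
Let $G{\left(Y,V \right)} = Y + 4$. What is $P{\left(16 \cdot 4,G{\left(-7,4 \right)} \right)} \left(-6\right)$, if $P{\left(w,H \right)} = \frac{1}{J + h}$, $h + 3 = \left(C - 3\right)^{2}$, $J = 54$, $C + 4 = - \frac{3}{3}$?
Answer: $- \frac{6}{115} \approx -0.052174$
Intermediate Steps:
$C = -5$ ($C = -4 - \frac{3}{3} = -4 - 1 = -5$)
$G{\left(Y,V \right)} = 4 + Y$
$h = 61$ ($h = -3 + \left(-5 - 3\right)^{2} = -3 + \left(-8\right)^{2} = -3 + 64 = 61$)
$P{\left(w,H \right)} = \frac{1}{115}$ ($P{\left(w,H \right)} = \frac{1}{54 + 61} = \frac{1}{115}$)
$P{\left(16 \cdot 4,G{\left(-7,4 \right)} \right)} \left(-6\right) = \frac{1}{115} \left(-6\right) = - \frac{6}{115}$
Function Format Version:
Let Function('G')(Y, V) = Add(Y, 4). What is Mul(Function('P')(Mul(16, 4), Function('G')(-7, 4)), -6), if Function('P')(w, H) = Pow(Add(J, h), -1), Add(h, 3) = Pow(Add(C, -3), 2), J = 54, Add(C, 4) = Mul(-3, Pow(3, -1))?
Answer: Rational(-6, 115) ≈ -0.052174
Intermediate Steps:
C = -5 (C = Add(-4, Mul(-3, Pow(3, -1))) = Add(-4, Mul(-3, Rational(1, 3))) = Add(-4, -1) = -5)
Function('G')(Y, V) = Add(4, Y)
h = 61 (h = Add(-3, Pow(Add(-5, -3), 2)) = Add(-3, Pow(-8, 2)) = Add(-3, 64) = 61)
Function('P')(w, H) = Rational(1, 115) (Function('P')(w, H) = Pow(Add(54, 61), -1) = Pow(115, -1) = Rational(1, 115))
Mul(Function('P')(Mul(16, 4), Function('G')(-7, 4)), -6) = Mul(Rational(1, 115), -6) = Rational(-6, 115)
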